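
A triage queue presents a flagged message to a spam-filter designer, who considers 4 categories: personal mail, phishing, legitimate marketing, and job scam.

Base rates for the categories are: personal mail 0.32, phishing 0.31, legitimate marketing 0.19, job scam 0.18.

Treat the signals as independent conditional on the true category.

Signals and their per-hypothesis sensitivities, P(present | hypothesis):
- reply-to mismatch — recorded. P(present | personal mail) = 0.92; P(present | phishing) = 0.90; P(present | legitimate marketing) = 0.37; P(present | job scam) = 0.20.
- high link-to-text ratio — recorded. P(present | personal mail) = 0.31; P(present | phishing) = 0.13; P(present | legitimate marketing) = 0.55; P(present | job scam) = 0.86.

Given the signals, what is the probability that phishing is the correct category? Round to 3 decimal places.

0.184

Multiply each prior by the joint likelihood of the signal pattern:
  personal mail: 0.32 × 0.92 × 0.31 = 0.091264
  phishing: 0.31 × 0.90 × 0.13 = 0.03627
  legitimate marketing: 0.19 × 0.37 × 0.55 = 0.038665
  job scam: 0.18 × 0.20 × 0.86 = 0.03096
Normalizing constant Z = 0.091264 + 0.03627 + 0.038665 + 0.03096 = 0.19716.
P(phishing | evidence) = 0.03627 / 0.19716 ≈ 0.184.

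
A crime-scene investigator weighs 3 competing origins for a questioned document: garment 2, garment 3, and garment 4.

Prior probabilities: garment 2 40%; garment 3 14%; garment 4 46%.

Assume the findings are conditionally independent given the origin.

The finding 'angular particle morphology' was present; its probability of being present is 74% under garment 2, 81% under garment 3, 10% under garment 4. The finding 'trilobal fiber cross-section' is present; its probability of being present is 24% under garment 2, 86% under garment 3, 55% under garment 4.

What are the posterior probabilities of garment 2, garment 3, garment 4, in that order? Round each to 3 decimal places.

By Bayes' rule with conditional independence, the unnormalized weight for each hypothesis is prior × ∏ likelihoods:
  garment 2: 0.40 × 0.74 × 0.24 = 0.07104
  garment 3: 0.14 × 0.81 × 0.86 = 0.097524
  garment 4: 0.46 × 0.10 × 0.55 = 0.0253
Normalizing constant Z = 0.07104 + 0.097524 + 0.0253 = 0.19386.
P(garment 2 | evidence) = 0.07104 / 0.19386 ≈ 0.366
P(garment 3 | evidence) = 0.097524 / 0.19386 ≈ 0.503
P(garment 4 | evidence) = 0.0253 / 0.19386 ≈ 0.131

0.366, 0.503, 0.131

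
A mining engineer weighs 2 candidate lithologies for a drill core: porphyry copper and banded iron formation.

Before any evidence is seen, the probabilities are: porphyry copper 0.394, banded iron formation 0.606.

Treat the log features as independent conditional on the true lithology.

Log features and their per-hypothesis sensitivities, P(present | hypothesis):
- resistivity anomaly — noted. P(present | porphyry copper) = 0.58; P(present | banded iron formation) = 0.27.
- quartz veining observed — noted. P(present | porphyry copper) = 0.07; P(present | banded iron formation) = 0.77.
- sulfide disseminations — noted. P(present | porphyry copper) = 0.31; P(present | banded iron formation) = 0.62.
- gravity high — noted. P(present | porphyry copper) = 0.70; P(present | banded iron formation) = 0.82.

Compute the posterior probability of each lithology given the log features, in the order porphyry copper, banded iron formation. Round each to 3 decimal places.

0.051, 0.949

By Bayes' rule with conditional independence, the unnormalized weight for each hypothesis is prior × ∏ likelihoods:
  porphyry copper: 0.394 × 0.58 × 0.07 × 0.31 × 0.70 = 0.0034712
  banded iron formation: 0.606 × 0.27 × 0.77 × 0.62 × 0.82 = 0.064052
Marginal likelihood of the evidence = 0.067523.
P(porphyry copper | evidence) = 0.0034712 / 0.067523 ≈ 0.051
P(banded iron formation | evidence) = 0.064052 / 0.067523 ≈ 0.949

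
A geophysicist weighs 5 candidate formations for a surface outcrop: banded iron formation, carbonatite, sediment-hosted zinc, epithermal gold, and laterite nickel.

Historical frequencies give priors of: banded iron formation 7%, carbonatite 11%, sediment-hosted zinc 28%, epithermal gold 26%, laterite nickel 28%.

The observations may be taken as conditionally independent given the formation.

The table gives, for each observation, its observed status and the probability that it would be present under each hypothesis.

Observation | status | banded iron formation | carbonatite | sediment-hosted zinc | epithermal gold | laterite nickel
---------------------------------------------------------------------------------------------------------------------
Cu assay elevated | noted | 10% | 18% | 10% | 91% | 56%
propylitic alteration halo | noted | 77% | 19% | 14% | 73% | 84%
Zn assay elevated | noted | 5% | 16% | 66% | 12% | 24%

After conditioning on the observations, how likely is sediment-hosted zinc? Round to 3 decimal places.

By Bayes' rule with conditional independence, the unnormalized weight for each hypothesis is prior × ∏ likelihoods:
  banded iron formation: 0.07 × 0.10 × 0.77 × 0.05 = 0.0002695
  carbonatite: 0.11 × 0.18 × 0.19 × 0.16 = 0.00060192
  sediment-hosted zinc: 0.28 × 0.10 × 0.14 × 0.66 = 0.0025872
  epithermal gold: 0.26 × 0.91 × 0.73 × 0.12 = 0.020726
  laterite nickel: 0.28 × 0.56 × 0.84 × 0.24 = 0.031611
Normalizing constant Z = 0.0002695 + 0.00060192 + 0.0025872 + 0.020726 + 0.031611 = 0.055796.
P(sediment-hosted zinc | evidence) = 0.0025872 / 0.055796 ≈ 0.046.

0.046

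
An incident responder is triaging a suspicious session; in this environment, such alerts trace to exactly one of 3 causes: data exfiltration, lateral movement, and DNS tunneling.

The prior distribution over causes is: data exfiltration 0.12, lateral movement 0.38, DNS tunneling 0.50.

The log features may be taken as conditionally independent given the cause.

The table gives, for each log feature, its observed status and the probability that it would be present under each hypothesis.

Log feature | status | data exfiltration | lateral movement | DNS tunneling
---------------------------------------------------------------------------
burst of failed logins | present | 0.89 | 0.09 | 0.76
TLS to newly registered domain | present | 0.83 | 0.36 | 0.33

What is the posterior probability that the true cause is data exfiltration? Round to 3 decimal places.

0.392

For each hypothesis, the unnormalized posterior weight is prior × product of the log feature likelihoods:
  data exfiltration: 0.12 × 0.89 × 0.83 = 0.088644
  lateral movement: 0.38 × 0.09 × 0.36 = 0.012312
  DNS tunneling: 0.50 × 0.76 × 0.33 = 0.1254
Marginal likelihood of the evidence = 0.22636.
P(data exfiltration | evidence) = 0.088644 / 0.22636 ≈ 0.392.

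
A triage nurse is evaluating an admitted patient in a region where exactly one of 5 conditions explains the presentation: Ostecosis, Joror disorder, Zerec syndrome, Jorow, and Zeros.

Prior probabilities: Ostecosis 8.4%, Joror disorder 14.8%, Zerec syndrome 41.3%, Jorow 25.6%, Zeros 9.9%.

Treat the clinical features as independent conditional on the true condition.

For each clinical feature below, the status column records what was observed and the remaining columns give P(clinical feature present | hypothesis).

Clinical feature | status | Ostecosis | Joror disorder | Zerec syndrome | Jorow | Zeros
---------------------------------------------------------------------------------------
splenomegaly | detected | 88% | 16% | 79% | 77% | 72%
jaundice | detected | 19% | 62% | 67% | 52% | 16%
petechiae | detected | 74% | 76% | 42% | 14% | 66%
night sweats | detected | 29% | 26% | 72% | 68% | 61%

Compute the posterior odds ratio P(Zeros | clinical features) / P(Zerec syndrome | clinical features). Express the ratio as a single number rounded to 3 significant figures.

Unnormalized posterior weight (prior times the clinical feature likelihoods) for each of the two hypotheses:
  Zeros: 0.099 × 0.72 × 0.16 × 0.66 × 0.61 = 0.0045916
  Zerec syndrome: 0.413 × 0.79 × 0.67 × 0.42 × 0.72 = 0.066105
Posterior odds = 0.0045916 / 0.066105 ≈ 0.0695.

0.0695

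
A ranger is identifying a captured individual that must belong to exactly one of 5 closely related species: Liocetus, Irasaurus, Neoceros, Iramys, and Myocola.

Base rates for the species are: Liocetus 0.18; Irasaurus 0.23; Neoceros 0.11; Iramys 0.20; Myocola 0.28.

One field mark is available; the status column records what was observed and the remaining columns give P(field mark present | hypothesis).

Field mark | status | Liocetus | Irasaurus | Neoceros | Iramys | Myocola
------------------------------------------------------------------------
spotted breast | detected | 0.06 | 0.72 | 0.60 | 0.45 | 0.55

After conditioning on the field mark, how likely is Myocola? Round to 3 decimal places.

0.317

For each hypothesis, the unnormalized posterior weight is prior × likelihood:
  Liocetus: 0.18 × 0.06 = 0.0108
  Irasaurus: 0.23 × 0.72 = 0.1656
  Neoceros: 0.11 × 0.60 = 0.066
  Iramys: 0.20 × 0.45 = 0.09
  Myocola: 0.28 × 0.55 = 0.154
The unnormalized weights sum to 0.4864.
P(Myocola | evidence) = 0.154 / 0.4864 ≈ 0.317.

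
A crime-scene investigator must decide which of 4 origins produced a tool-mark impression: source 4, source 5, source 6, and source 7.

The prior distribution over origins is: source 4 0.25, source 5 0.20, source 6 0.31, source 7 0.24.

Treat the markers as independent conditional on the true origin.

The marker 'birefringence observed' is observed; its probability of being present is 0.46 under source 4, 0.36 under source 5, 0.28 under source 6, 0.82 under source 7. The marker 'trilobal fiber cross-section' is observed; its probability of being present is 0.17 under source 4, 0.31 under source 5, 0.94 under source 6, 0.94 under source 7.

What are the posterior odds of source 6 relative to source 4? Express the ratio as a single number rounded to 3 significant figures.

4.17

The normalizing constant cancels in an odds ratio, so compute prior × likelihood for the two hypotheses only:
  source 6: 0.31 × 0.28 × 0.94 = 0.081592
  source 4: 0.25 × 0.46 × 0.17 = 0.01955
Odds(source 6 : source 4) = 0.081592 / 0.01955 ≈ 4.17.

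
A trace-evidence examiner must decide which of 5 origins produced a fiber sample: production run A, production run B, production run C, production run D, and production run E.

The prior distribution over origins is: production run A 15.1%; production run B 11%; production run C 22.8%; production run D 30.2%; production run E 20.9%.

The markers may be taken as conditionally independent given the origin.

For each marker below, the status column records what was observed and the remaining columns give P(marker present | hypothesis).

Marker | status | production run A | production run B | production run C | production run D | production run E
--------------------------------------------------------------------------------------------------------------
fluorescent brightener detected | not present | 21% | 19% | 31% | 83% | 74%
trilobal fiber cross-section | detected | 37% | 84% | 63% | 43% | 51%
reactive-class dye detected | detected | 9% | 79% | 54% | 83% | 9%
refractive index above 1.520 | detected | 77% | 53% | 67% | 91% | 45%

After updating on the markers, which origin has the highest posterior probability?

By Bayes' rule with conditional independence, the unnormalized weight for each hypothesis is prior × ∏ likelihoods (using 1 − P(present | H) for each absent marker):
  production run A: 0.151 × (1 − 0.21) × 0.37 × 0.09 × 0.77 = 0.0030587
  production run B: 0.110 × (1 − 0.19) × 0.84 × 0.79 × 0.53 = 0.031337
  production run C: 0.228 × (1 − 0.31) × 0.63 × 0.54 × 0.67 = 0.035859
  production run D: 0.302 × (1 − 0.83) × 0.43 × 0.83 × 0.91 = 0.016674
  production run E: 0.209 × (1 − 0.74) × 0.51 × 0.09 × 0.45 = 0.0011224
The unnormalized weights sum to 0.088051.
P(production run A | evidence) ≈ 0.0030587 / 0.088051 ≈ 0.035
P(production run B | evidence) ≈ 0.031337 / 0.088051 ≈ 0.356
P(production run C | evidence) ≈ 0.035859 / 0.088051 ≈ 0.407
P(production run D | evidence) ≈ 0.016674 / 0.088051 ≈ 0.189
P(production run E | evidence) ≈ 0.0011224 / 0.088051 ≈ 0.013
The largest is 0.407, so production run C is most probable.

production run C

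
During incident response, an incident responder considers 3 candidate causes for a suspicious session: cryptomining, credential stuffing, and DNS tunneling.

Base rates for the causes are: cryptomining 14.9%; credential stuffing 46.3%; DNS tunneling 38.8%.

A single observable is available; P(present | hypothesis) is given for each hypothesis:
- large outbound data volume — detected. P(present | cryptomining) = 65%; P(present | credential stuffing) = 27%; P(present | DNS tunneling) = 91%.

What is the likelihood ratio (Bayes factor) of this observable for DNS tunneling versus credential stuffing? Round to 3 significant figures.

Likelihood of this observable under each hypothesis:
  DNS tunneling: 0.91
  credential stuffing: 0.27
Bayes factor = 0.91 / 0.27 ≈ 3.37

3.37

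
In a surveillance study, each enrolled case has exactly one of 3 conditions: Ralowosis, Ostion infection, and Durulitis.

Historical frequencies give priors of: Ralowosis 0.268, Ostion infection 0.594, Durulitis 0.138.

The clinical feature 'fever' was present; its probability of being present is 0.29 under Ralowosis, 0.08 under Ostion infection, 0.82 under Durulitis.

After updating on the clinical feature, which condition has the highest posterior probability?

By Bayes' rule, the unnormalized weight for each hypothesis is prior × likelihood:
  Ralowosis: 0.268 × 0.29 = 0.07772
  Ostion infection: 0.594 × 0.08 = 0.04752
  Durulitis: 0.138 × 0.82 = 0.11316
The unnormalized weights sum to 0.2384.
P(Ralowosis | evidence) ≈ 0.07772 / 0.2384 ≈ 0.326
P(Ostion infection | evidence) ≈ 0.04752 / 0.2384 ≈ 0.199
P(Durulitis | evidence) ≈ 0.11316 / 0.2384 ≈ 0.475
The largest is 0.475, so Durulitis is most probable.

Durulitis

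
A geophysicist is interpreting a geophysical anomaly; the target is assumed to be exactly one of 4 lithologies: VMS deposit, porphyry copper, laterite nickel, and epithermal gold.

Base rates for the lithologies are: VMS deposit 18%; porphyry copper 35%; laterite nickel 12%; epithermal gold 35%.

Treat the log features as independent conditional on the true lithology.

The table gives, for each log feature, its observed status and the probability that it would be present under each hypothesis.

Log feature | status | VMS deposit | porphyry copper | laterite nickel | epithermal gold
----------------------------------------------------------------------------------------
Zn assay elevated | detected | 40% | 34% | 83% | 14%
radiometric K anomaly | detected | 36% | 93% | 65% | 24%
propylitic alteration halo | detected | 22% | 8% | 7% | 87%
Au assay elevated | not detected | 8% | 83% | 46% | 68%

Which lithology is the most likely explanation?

VMS deposit

By Bayes' rule with conditional independence, the unnormalized weight for each hypothesis is prior × ∏ likelihoods (using 1 − P(present | H) for each absent log feature):
  VMS deposit: 0.18 × 0.40 × 0.36 × 0.22 × (1 − 0.08) = 0.0052462
  porphyry copper: 0.35 × 0.34 × 0.93 × 0.08 × (1 − 0.83) = 0.0015051
  laterite nickel: 0.12 × 0.83 × 0.65 × 0.07 × (1 − 0.46) = 0.0024472
  epithermal gold: 0.35 × 0.14 × 0.24 × 0.87 × (1 − 0.68) = 0.003274
Marginal likelihood of the evidence = 0.012472.
P(VMS deposit | evidence) ≈ 0.0052462 / 0.012472 ≈ 0.421
P(porphyry copper | evidence) ≈ 0.0015051 / 0.012472 ≈ 0.121
P(laterite nickel | evidence) ≈ 0.0024472 / 0.012472 ≈ 0.196
P(epithermal gold | evidence) ≈ 0.003274 / 0.012472 ≈ 0.262
The largest is 0.421, so VMS deposit is most probable.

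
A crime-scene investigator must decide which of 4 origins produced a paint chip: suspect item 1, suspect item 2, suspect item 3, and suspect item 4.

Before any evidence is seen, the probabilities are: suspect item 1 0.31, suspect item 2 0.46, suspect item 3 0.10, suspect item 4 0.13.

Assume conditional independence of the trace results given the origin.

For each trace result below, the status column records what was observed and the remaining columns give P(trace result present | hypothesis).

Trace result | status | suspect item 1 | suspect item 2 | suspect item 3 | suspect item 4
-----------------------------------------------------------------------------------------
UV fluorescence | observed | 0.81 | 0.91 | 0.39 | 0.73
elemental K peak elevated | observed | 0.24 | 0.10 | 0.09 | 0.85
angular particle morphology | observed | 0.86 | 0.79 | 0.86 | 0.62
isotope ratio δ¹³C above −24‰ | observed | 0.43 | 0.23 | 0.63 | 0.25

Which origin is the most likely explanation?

suspect item 1

For each hypothesis, the unnormalized posterior weight is prior × product of the trace result likelihoods:
  suspect item 1: 0.31 × 0.81 × 0.24 × 0.86 × 0.43 = 0.022286
  suspect item 2: 0.46 × 0.91 × 0.10 × 0.79 × 0.23 = 0.007606
  suspect item 3: 0.10 × 0.39 × 0.09 × 0.86 × 0.63 = 0.0019017
  suspect item 4: 0.13 × 0.73 × 0.85 × 0.62 × 0.25 = 0.012503
The unnormalized weights sum to 0.044296.
P(suspect item 1 | evidence) ≈ 0.022286 / 0.044296 ≈ 0.503
P(suspect item 2 | evidence) ≈ 0.007606 / 0.044296 ≈ 0.172
P(suspect item 3 | evidence) ≈ 0.0019017 / 0.044296 ≈ 0.043
P(suspect item 4 | evidence) ≈ 0.012503 / 0.044296 ≈ 0.282
The largest is 0.503, so suspect item 1 is most probable.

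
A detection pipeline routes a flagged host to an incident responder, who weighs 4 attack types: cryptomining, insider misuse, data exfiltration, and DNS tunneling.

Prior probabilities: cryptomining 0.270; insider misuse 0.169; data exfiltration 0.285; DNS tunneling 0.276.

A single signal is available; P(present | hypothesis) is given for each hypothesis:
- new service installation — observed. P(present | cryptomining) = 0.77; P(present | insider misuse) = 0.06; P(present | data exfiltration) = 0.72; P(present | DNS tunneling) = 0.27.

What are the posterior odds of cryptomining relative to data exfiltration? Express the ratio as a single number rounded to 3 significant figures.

The normalizing constant cancels in an odds ratio, so compute prior × likelihood for the two hypotheses only:
  cryptomining: 0.270 × 0.77 = 0.2079
  data exfiltration: 0.285 × 0.72 = 0.2052
Posterior odds = 0.2079 / 0.2052 ≈ 1.01.

1.01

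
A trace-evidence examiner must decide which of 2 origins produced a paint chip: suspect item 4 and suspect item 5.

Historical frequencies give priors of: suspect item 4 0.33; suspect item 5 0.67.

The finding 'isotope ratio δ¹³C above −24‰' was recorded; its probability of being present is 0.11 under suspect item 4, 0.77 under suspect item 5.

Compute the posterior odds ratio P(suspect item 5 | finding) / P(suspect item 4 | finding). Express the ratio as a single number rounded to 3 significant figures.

14.2

The normalizing constant cancels in an odds ratio, so compute prior × likelihood for the two hypotheses only:
  suspect item 5: 0.67 × 0.77 = 0.5159
  suspect item 4: 0.33 × 0.11 = 0.0363
Odds(suspect item 5 : suspect item 4) = 0.5159 / 0.0363 ≈ 14.2.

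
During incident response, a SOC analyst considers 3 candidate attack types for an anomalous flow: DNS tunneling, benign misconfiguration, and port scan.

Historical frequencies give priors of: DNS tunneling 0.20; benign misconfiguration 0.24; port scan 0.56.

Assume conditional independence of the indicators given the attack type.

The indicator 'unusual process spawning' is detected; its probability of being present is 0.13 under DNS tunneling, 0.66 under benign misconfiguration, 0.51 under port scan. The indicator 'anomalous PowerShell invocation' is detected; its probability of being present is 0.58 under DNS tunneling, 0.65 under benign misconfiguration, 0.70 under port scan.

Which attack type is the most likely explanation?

port scan

Multiply each prior by the joint likelihood of the indicator pattern:
  DNS tunneling: 0.20 × 0.13 × 0.58 = 0.01508
  benign misconfiguration: 0.24 × 0.66 × 0.65 = 0.10296
  port scan: 0.56 × 0.51 × 0.70 = 0.19992
The unnormalized weights sum to 0.31796.
P(DNS tunneling | evidence) ≈ 0.01508 / 0.31796 ≈ 0.047
P(benign misconfiguration | evidence) ≈ 0.10296 / 0.31796 ≈ 0.324
P(port scan | evidence) ≈ 0.19992 / 0.31796 ≈ 0.629
The largest is 0.629, so port scan is most probable.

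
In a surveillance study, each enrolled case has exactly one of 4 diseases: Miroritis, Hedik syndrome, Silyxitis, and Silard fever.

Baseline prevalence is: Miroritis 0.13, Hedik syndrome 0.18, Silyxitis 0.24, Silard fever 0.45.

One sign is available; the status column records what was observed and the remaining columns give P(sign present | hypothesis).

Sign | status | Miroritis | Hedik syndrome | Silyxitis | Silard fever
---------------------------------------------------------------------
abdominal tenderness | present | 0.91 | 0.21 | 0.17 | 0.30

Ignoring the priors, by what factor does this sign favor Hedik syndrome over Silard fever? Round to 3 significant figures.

Likelihood of this sign under each hypothesis:
  Hedik syndrome: 0.21
  Silard fever: 0.3
Bayes factor = 0.21 / 0.3 ≈ 0.700

0.700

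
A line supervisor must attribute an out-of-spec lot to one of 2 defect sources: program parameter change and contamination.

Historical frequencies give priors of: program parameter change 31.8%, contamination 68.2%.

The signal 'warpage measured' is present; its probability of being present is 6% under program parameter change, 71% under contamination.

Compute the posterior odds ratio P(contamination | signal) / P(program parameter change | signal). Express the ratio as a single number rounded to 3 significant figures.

25.4

The normalizing constant cancels in an odds ratio, so compute prior × likelihood for the two hypotheses only:
  contamination: 0.682 × 0.71 = 0.48422
  program parameter change: 0.318 × 0.06 = 0.01908
Posterior odds = 0.48422 / 0.01908 ≈ 25.4.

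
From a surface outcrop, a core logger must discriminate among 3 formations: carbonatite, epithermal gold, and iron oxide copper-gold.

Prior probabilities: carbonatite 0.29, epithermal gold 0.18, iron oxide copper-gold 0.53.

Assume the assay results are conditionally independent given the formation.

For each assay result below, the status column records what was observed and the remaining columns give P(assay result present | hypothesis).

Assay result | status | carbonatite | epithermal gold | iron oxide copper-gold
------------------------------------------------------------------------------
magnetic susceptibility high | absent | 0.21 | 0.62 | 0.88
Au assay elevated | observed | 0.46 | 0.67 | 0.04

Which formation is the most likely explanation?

Multiply each prior by the joint likelihood of the assay result pattern (using 1 − P(present | H) for each absent assay result):
  carbonatite: 0.29 × (1 − 0.21) × 0.46 = 0.10539
  epithermal gold: 0.18 × (1 − 0.62) × 0.67 = 0.045828
  iron oxide copper-gold: 0.53 × (1 − 0.88) × 0.04 = 0.002544
The unnormalized weights sum to 0.15376.
P(carbonatite | evidence) ≈ 0.10539 / 0.15376 ≈ 0.685
P(epithermal gold | evidence) ≈ 0.045828 / 0.15376 ≈ 0.298
P(iron oxide copper-gold | evidence) ≈ 0.002544 / 0.15376 ≈ 0.017
The largest is 0.685, so carbonatite is most probable.

carbonatite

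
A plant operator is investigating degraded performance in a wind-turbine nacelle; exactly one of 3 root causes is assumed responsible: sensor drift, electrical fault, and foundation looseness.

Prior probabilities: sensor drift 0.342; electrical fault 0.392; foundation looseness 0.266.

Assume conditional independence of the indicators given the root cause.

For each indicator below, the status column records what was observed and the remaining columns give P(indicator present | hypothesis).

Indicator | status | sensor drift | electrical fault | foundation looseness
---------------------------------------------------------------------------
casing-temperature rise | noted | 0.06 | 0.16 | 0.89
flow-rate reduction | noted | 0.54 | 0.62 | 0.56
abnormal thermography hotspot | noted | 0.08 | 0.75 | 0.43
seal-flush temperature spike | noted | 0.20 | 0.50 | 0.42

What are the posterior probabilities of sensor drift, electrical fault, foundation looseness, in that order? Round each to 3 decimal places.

0.005, 0.377, 0.619

By Bayes' rule with conditional independence, the unnormalized weight for each hypothesis is prior × ∏ likelihoods:
  sensor drift: 0.342 × 0.06 × 0.54 × 0.08 × 0.20 = 0.00017729
  electrical fault: 0.392 × 0.16 × 0.62 × 0.75 × 0.50 = 0.014582
  foundation looseness: 0.266 × 0.89 × 0.56 × 0.43 × 0.42 = 0.023943
Marginal likelihood of the evidence = 0.038703.
P(sensor drift | evidence) = 0.00017729 / 0.038703 ≈ 0.005
P(electrical fault | evidence) = 0.014582 / 0.038703 ≈ 0.377
P(foundation looseness | evidence) = 0.023943 / 0.038703 ≈ 0.619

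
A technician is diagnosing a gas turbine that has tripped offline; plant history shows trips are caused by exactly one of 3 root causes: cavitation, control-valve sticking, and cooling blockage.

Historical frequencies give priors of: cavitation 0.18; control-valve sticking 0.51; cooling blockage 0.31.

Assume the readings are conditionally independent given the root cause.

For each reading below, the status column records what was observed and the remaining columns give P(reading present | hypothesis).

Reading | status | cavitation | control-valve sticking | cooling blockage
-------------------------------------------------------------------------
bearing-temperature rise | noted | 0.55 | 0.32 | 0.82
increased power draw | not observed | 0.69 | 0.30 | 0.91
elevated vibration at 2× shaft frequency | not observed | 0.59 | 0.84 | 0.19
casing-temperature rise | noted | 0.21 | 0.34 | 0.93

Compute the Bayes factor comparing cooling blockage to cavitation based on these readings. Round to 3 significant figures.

Joint likelihood of the reading pattern under each hypothesis (using 1 − P(present | H) for each absent reading):
  cooling blockage: 0.82 × (1 − 0.91) × (1 − 0.19) × 0.93 = 0.055594
  cavitation: 0.55 × (1 − 0.69) × (1 − 0.59) × 0.21 = 0.01468
Bayes factor = 0.055594 / 0.01468 ≈ 3.79

3.79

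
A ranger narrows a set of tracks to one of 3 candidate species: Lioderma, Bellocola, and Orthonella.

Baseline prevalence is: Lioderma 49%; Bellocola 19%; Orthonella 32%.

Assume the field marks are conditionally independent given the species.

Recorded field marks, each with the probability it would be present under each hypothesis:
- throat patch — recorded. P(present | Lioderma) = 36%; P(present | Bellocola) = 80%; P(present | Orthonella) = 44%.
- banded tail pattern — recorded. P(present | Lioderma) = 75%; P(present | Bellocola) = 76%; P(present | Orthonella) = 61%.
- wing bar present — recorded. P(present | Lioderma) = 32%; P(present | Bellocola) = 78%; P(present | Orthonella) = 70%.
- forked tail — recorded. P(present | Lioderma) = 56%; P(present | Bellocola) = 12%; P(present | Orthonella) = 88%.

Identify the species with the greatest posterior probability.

By Bayes' rule with conditional independence, the unnormalized weight for each hypothesis is prior × ∏ likelihoods:
  Lioderma: 0.49 × 0.36 × 0.75 × 0.32 × 0.56 = 0.023708
  Bellocola: 0.19 × 0.80 × 0.76 × 0.78 × 0.12 = 0.010813
  Orthonella: 0.32 × 0.44 × 0.61 × 0.70 × 0.88 = 0.052907
Normalizing constant Z = 0.023708 + 0.010813 + 0.052907 = 0.087428.
P(Lioderma | evidence) ≈ 0.023708 / 0.087428 ≈ 0.271
P(Bellocola | evidence) ≈ 0.010813 / 0.087428 ≈ 0.124
P(Orthonella | evidence) ≈ 0.052907 / 0.087428 ≈ 0.605
The largest is 0.605, so Orthonella is most probable.

Orthonella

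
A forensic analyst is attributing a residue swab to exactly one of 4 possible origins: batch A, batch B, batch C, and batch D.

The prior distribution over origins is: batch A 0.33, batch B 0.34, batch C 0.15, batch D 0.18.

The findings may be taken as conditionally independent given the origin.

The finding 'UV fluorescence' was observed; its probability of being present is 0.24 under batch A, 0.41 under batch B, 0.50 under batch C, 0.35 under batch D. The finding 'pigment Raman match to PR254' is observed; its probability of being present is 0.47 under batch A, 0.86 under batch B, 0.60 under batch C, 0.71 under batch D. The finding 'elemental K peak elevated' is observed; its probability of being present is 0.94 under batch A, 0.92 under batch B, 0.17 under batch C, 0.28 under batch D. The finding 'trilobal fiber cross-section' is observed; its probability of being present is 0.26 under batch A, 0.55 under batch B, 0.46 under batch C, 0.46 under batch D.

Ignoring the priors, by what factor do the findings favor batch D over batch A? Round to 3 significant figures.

1.16

The Bayes factor is the ratio of the joint likelihoods of the evidence pattern under the two hypotheses.
  batch D: 0.35 × 0.71 × 0.28 × 0.46 = 0.032007
  batch A: 0.24 × 0.47 × 0.94 × 0.26 = 0.027568
Bayes factor = 0.032007 / 0.027568 ≈ 1.16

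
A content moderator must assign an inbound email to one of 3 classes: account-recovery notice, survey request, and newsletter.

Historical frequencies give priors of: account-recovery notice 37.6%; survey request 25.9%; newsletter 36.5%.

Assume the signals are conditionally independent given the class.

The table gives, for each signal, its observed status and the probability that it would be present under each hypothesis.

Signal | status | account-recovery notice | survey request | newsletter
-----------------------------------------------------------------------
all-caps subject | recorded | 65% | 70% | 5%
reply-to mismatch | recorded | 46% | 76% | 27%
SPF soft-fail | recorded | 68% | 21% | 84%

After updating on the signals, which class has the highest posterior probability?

account-recovery notice

By Bayes' rule with conditional independence, the unnormalized weight for each hypothesis is prior × ∏ likelihoods:
  account-recovery notice: 0.376 × 0.65 × 0.46 × 0.68 = 0.076448
  survey request: 0.259 × 0.70 × 0.76 × 0.21 = 0.028935
  newsletter: 0.365 × 0.05 × 0.27 × 0.84 = 0.0041391
Marginal likelihood of the evidence = 0.10952.
P(account-recovery notice | evidence) ≈ 0.076448 / 0.10952 ≈ 0.698
P(survey request | evidence) ≈ 0.028935 / 0.10952 ≈ 0.264
P(newsletter | evidence) ≈ 0.0041391 / 0.10952 ≈ 0.038
The largest is 0.698, so account-recovery notice is most probable.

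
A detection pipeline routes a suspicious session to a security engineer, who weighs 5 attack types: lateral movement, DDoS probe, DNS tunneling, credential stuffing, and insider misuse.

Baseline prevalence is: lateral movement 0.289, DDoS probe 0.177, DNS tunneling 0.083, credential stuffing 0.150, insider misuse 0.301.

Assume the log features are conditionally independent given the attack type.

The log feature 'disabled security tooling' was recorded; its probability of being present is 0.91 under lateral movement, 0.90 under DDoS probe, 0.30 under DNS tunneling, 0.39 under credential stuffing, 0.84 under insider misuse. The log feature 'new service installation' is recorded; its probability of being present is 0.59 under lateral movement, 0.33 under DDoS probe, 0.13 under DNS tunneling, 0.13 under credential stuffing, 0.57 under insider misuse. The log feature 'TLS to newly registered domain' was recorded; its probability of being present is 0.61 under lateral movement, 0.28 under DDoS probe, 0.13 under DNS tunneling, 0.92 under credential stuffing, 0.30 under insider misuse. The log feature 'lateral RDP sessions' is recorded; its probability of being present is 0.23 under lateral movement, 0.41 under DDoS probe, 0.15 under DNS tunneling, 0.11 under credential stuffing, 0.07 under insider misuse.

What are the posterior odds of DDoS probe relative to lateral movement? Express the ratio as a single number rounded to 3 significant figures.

Posterior odds equal prior odds times the likelihood ratio; only the two competing hypotheses matter.
  DDoS probe: 0.177 × 0.90 × 0.33 × 0.28 × 0.41 = 0.0060349
  lateral movement: 0.289 × 0.91 × 0.59 × 0.61 × 0.23 = 0.02177
Posterior odds = 0.0060349 / 0.02177 ≈ 0.277.

0.277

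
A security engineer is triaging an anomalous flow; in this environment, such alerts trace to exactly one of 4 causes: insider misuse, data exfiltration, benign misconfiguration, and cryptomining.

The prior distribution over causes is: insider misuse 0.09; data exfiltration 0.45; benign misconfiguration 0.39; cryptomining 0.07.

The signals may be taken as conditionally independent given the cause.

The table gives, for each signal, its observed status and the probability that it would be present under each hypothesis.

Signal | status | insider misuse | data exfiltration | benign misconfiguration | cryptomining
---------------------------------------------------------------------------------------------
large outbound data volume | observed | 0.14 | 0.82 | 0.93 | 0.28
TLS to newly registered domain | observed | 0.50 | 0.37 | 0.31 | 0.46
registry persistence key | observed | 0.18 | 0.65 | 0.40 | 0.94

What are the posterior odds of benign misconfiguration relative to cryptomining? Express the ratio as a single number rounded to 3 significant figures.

The normalizing constant cancels in an odds ratio, so compute prior × likelihood for the two hypotheses only:
  benign misconfiguration: 0.39 × 0.93 × 0.31 × 0.40 = 0.044975
  cryptomining: 0.07 × 0.28 × 0.46 × 0.94 = 0.008475
Odds(benign misconfiguration : cryptomining) = 0.044975 / 0.008475 ≈ 5.31.

5.31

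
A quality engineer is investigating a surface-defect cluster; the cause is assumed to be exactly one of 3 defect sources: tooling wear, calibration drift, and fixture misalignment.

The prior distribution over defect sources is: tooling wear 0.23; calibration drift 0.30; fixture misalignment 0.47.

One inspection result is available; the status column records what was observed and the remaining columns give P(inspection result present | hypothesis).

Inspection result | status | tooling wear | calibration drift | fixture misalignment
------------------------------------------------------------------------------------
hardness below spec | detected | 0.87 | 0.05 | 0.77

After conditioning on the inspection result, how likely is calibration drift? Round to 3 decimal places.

0.026

By Bayes' rule, the unnormalized weight for each hypothesis is prior × likelihood:
  tooling wear: 0.23 × 0.87 = 0.2001
  calibration drift: 0.30 × 0.05 = 0.015
  fixture misalignment: 0.47 × 0.77 = 0.3619
Normalizing constant Z = 0.2001 + 0.015 + 0.3619 = 0.577.
P(calibration drift | evidence) = 0.015 / 0.577 ≈ 0.026.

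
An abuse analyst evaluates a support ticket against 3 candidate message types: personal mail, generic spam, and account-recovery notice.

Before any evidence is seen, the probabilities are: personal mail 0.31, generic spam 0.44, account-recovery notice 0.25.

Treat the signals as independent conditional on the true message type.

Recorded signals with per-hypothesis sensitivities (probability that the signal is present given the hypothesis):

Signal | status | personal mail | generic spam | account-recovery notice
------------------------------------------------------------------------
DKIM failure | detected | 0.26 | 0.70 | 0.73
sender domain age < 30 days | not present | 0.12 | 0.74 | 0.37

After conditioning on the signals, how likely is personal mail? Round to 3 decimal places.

0.267

Multiply each prior by the joint likelihood of the signal pattern (using 1 − P(present | H) for each absent signal):
  personal mail: 0.31 × 0.26 × (1 − 0.12) = 0.070928
  generic spam: 0.44 × 0.70 × (1 − 0.74) = 0.08008
  account-recovery notice: 0.25 × 0.73 × (1 − 0.37) = 0.11497
The unnormalized weights sum to 0.26598.
P(personal mail | evidence) = 0.070928 / 0.26598 ≈ 0.267.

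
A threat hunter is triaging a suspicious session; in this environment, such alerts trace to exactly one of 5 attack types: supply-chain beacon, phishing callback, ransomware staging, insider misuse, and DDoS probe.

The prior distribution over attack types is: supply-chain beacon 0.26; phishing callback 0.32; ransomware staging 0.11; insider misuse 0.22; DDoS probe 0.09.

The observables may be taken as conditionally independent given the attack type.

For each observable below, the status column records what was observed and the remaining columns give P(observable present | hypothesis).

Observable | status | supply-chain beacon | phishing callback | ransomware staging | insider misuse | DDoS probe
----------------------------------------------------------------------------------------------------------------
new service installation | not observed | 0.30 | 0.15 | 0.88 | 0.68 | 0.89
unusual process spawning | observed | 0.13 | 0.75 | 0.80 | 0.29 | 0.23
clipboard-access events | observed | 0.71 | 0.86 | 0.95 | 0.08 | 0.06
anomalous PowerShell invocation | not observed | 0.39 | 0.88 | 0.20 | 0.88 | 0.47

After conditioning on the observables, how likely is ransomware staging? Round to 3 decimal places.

0.203

For each hypothesis, the unnormalized posterior weight is prior × product of the observable likelihoods (using 1 − P(present | H) for each absent observable):
  supply-chain beacon: 0.26 × (1 − 0.30) × 0.13 × 0.71 × (1 − 0.39) = 0.010247
  phishing callback: 0.32 × (1 − 0.15) × 0.75 × 0.86 × (1 − 0.88) = 0.021053
  ransomware staging: 0.11 × (1 − 0.88) × 0.80 × 0.95 × (1 − 0.20) = 0.0080256
  insider misuse: 0.22 × (1 − 0.68) × 0.29 × 0.08 × (1 − 0.88) = 0.00019599
  DDoS probe: 0.09 × (1 − 0.89) × 0.23 × 0.06 × (1 − 0.47) = 7.2409e-05
Normalizing constant Z = 0.010247 + 0.021053 + 0.0080256 + 0.00019599 + 7.2409e-05 = 0.039594.
P(ransomware staging | evidence) = 0.0080256 / 0.039594 ≈ 0.203.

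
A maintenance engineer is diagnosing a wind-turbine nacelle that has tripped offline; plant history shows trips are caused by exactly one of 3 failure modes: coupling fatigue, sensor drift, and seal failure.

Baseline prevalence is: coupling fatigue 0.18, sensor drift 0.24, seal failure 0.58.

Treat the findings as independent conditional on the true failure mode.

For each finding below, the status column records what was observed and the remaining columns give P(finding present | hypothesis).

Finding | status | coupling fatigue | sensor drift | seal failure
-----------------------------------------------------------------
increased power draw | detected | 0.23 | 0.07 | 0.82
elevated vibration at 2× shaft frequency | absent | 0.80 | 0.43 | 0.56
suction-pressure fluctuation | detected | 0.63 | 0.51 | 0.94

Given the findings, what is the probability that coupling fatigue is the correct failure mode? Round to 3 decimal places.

0.025

Multiply each prior by the joint likelihood of the evidence pattern (using 1 − P(present | H) for each absent finding):
  coupling fatigue: 0.18 × 0.23 × (1 − 0.80) × 0.63 = 0.0052164
  sensor drift: 0.24 × 0.07 × (1 − 0.43) × 0.51 = 0.0048838
  seal failure: 0.58 × 0.82 × (1 − 0.56) × 0.94 = 0.19671
Marginal likelihood of the evidence = 0.20681.
P(coupling fatigue | evidence) = 0.0052164 / 0.20681 ≈ 0.025.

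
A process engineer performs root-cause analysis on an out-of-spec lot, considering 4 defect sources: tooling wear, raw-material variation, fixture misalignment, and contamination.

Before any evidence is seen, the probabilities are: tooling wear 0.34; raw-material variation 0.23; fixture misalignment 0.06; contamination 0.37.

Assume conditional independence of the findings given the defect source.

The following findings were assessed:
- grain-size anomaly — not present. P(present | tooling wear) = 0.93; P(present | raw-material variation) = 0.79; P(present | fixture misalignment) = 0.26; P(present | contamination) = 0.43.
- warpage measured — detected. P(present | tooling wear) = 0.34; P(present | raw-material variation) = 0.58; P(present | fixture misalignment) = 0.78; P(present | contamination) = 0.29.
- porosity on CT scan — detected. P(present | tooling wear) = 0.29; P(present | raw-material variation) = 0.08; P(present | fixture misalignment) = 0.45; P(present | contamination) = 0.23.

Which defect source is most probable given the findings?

By Bayes' rule with conditional independence, the unnormalized weight for each hypothesis is prior × ∏ likelihoods (using 1 − P(present | H) for each absent finding):
  tooling wear: 0.34 × (1 − 0.93) × 0.34 × 0.29 = 0.0023467
  raw-material variation: 0.23 × (1 − 0.79) × 0.58 × 0.08 = 0.0022411
  fixture misalignment: 0.06 × (1 − 0.26) × 0.78 × 0.45 = 0.015584
  contamination: 0.37 × (1 − 0.43) × 0.29 × 0.23 = 0.014067
Marginal likelihood of the evidence = 0.034239.
P(tooling wear | evidence) ≈ 0.0023467 / 0.034239 ≈ 0.069
P(raw-material variation | evidence) ≈ 0.0022411 / 0.034239 ≈ 0.065
P(fixture misalignment | evidence) ≈ 0.015584 / 0.034239 ≈ 0.455
P(contamination | evidence) ≈ 0.014067 / 0.034239 ≈ 0.411
The largest is 0.455, so fixture misalignment is most probable.

fixture misalignment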